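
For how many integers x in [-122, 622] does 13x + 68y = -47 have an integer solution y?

gcd(68, 13) = 1.
By Bézout, 13*(21) + 68*(-4) = 1.
Particular solution: (33, -7).
General solution: x = 33 + 68t, y = -7 - 13t for integer t.
-122 ≤ 33 + 68t ≤ 622 gives t ∈ [-2, 8], which is 11 values.

11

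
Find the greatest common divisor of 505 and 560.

5

gcd(560, 505):
  560 = 1*505 + 55
  505 = 9*55 + 10
  55 = 5*10 + 5
  10 = 2*5
so gcd(560, 505) = 5.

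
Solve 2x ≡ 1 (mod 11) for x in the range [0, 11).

gcd(11, 2) = 1  (11 = 5×2 + 1, 2 = 2×1).
Back-substituting, 2×(-5) + 11×(1) = 1.
So 2×-5 ≡ 1 (mod 11), and -5 mod 11 = 6.

6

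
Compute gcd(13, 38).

gcd(38, 13) = 1  (38 = 2·13 + 12, 13 = 1·12 + 1, 12 = 12·1).

1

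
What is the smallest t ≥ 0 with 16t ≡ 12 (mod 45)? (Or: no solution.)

gcd(45, 16) = 1.
1 divides 12, so solutions exist.
By Bézout, 16·(-14) + 45·(5) = 1.
So 16·(-14) ≡ 1 (mod 45); multiply by 12: t ≡ -168 (mod 45).
Smallest nonnegative: t = -168 mod 45 = 12.

12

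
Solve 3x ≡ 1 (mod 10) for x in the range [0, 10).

gcd(10, 3) = 1.
By Bézout, 3*(-3) + 10*(1) = 1.
So 3*-3 ≡ 1 (mod 10), and -3 mod 10 = 7.

7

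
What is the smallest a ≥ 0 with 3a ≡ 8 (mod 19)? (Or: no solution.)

9

gcd(19, 3) = 1.
1 divides 8, so solutions exist.
By Bézout, 3*(-6) + 19*(1) = 1.
So 3*(-6) ≡ 1 (mod 19); multiply by 8: a ≡ -48 (mod 19).
Smallest nonnegative: a = -48 mod 19 = 9.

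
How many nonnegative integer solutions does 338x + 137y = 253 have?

0

gcd(338, 137):
  338 = 2*137 + 64
  137 = 2*64 + 9
  64 = 7*9 + 1
  9 = 9*1
so gcd(338, 137) = 1.
Back-substitute for Bézout coefficients:
  1 = 64 - 7*9
  ... = 338*(15) + 137*(-37)
Scale by 253: one solution is (3795, -9361). Reduce x mod 137: (96, -235).
General: x = 96 + 137t, y = -235 - 338t.
x ≥ 0 ⇒ t ≥ 0; y ≥ 0 ⇒ t ≤ -1. So t ∈ [0, -1]: 0 solutions.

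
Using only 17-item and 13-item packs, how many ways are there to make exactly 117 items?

1

Need nonnegative integers with 17j + 13k = 117.
gcd(17, 13) = 1, and 17·(-3) + 13·(4) = 1.
So (j₀, k₀) = (-351, 468); general j = -351 + 13t, k = 468 - 17t.
j ≥ 0 ⇒ t ≥ 27; k ≥ 0 ⇒ t ≤ 27. That's 1 value of t.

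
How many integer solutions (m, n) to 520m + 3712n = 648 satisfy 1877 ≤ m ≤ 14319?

26

gcd(3712, 520):
  3712 = 7*520 + 72
  520 = 7*72 + 16
  72 = 4*16 + 8
  16 = 2*8
so gcd(3712, 520) = 8.
Back-substitute for Bézout coefficients:
  8 = 72 - 4*16
  ... = 520*(-207) + 3712*(29)
Scale by 81: particular solution (-16767, 2349); reduce m mod 464: (401, -56).
General solution: m = 401 + 464t, n = -56 - 65t for integer t.
1877 ≤ 401 + 464t ≤ 14319 gives t ∈ [4, 29], which is 26 values.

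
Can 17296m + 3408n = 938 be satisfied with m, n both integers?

no

gcd(17296, 3408) = 16  (17296 = 5*3408 + 256, 3408 = 13*256 + 80, 256 = 3*80 + 16, 80 = 5*16).
16 does not divide 938 (remainder 10), so no integer solutions.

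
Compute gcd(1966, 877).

gcd(1966, 877):
  1966 = 2*877 + 212
  877 = 4*212 + 29
  212 = 7*29 + 9
  29 = 3*9 + 2
  9 = 4*2 + 1
  2 = 2*1
so gcd(1966, 877) = 1.

1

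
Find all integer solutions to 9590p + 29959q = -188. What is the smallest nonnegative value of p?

gcd(29959, 9590):
  29959 = 3*9590 + 1189
  9590 = 8*1189 + 78
  1189 = 15*78 + 19
  78 = 4*19 + 2
  19 = 9*2 + 1
  2 = 2*1
so gcd(29959, 9590) = 1.
1 divides -188, so solutions exist.
Back-substitute for Bézout coefficients:
  1 = 19 - 9*2
  ... = 9590*(-14211) + 29959*(4549)
Scale by -188/1 = -188: (p₀, q₀) = (2671668, -855212).
General solution: p = 2671668 + 29959t, q = -855212 - 9590t for integer t.
p ≥ 0: smallest is 2671668 mod 29959 = 5317 (at t = -89), with q = -1702.

5317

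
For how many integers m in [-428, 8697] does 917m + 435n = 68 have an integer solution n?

21

gcd(917, 435):
  917 = 2*435 + 47
  435 = 9*47 + 12
  47 = 3*12 + 11
  12 = 1*11 + 1
  11 = 11*1
so gcd(917, 435) = 1.
Back-substitute for Bézout coefficients:
  1 = 12 - 1*11
  ... = 917*(-37) + 435*(78)
Scale by 68: particular solution (-2516, 5304); reduce m mod 435: (94, -198).
General solution: m = 94 + 435t, n = -198 - 917t for integer t.
-428 ≤ 94 + 435t ≤ 8697 gives t ∈ [-1, 19], which is 21 values.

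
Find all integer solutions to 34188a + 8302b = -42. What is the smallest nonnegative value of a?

432

gcd(34188, 8302) = 14.
14 divides -42, so solutions exist.
By Bézout, 34188*(-144) + 8302*(593) = 14.
Scale by -42/14 = -3: (a₀, b₀) = (432, -1779).
General solution: a = 432 + 593t, b = -1779 - 2442t for integer t.
a ≥ 0: smallest is 432 mod 593 = 432 (at t = 0), with b = -1779.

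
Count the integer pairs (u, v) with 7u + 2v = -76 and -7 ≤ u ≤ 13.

gcd(7, 2):
  7 = 3·2 + 1
  2 = 2·1
so gcd(7, 2) = 1.
Back-substitute for Bézout coefficients:
  1 = 7 - 3·2
  ... = 7·(1) + 2·(-3)
Scale by -76: particular solution (-76, 228); reduce u mod 2: (0, -38).
General solution: u = 0 + 2t, v = -38 - 7t for integer t.
-7 ≤ 0 + 2t ≤ 13 gives t ∈ [-3, 6], which is 10 values.

10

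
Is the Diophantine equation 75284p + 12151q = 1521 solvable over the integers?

gcd(75284, 12151) = 29  (75284 = 6·12151 + 2378, 12151 = 5·2378 + 261, 2378 = 9·261 + 29, 261 = 9·29).
29 does not divide 1521 (remainder 13), so no integer solutions.

no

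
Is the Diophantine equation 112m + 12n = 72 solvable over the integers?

yes

gcd(112, 12) = 4  (112 = 9*12 + 4, 12 = 3*4).
4 divides 72, so integer solutions exist.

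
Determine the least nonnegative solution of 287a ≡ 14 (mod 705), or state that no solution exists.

172

gcd(705, 287) = 1  (705 = 2*287 + 131, 287 = 2*131 + 25, 131 = 5*25 + 6, 25 = 4*6 + 1, 6 = 6*1).
1 divides 14, so solutions exist.
Back-substituting, 287*(113) + 705*(-46) = 1.
So 287*(113) ≡ 1 (mod 705); multiply by 14: a ≡ 1582 (mod 705).
Smallest nonnegative: a = 1582 mod 705 = 172.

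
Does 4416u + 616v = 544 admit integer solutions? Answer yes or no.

yes

gcd(4416, 616):
  4416 = 7×616 + 104
  616 = 5×104 + 96
  104 = 1×96 + 8
  96 = 12×8
so gcd(4416, 616) = 8.
8 divides 544, so integer solutions exist.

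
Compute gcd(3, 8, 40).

1

gcd(8, 3):
  8 = 2×3 + 2
  3 = 1×2 + 1
  2 = 2×1
so gcd(8, 3) = 1.
gcd(1, 40) = 1.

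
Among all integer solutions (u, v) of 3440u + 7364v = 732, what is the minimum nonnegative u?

636

gcd(7364, 3440):
  7364 = 2×3440 + 484
  3440 = 7×484 + 52
  484 = 9×52 + 16
  52 = 3×16 + 4
  16 = 4×4
so gcd(7364, 3440) = 4.
4 divides 732, so solutions exist.
Back-substitute for Bézout coefficients:
  4 = 52 - 3×16
  ... = 3440×(426) + 7364×(-199)
Scale by 732/4 = 183: (u₀, v₀) = (77958, -36417).
General solution: u = 77958 + 1841t, v = -36417 - 860t for integer t.
u ≥ 0: smallest is 77958 mod 1841 = 636 (at t = -42), with v = -297.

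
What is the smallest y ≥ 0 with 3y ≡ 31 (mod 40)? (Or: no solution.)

37

gcd(40, 3) = 1.
1 divides 31, so solutions exist.
By Bézout, 3·(-13) + 40·(1) = 1.
So 3·(-13) ≡ 1 (mod 40); multiply by 31: y ≡ -403 (mod 40).
Smallest nonnegative: y = -403 mod 40 = 37.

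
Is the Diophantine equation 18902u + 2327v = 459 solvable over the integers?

gcd(18902, 2327) = 13.
13 does not divide 459 (remainder 4), so no integer solutions.

no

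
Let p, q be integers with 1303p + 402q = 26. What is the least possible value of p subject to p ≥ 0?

50

gcd(1303, 402) = 1.
1 divides 26, so solutions exist.
By Bézout, 1303×(-29) + 402×(94) = 1.
Scale by 26/1 = 26: (p₀, q₀) = (-754, 2444).
General solution: p = -754 + 402t, q = 2444 - 1303t for integer t.
p ≥ 0: smallest is -754 mod 402 = 50 (at t = 2), with q = -162.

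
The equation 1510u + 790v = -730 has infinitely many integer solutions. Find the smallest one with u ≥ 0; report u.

33

gcd(1510, 790):
  1510 = 1·790 + 720
  790 = 1·720 + 70
  720 = 10·70 + 20
  70 = 3·20 + 10
  20 = 2·10
so gcd(1510, 790) = 10.
10 divides -730, so solutions exist.
Back-substitute for Bézout coefficients:
  10 = 70 - 3·20
  ... = 1510·(-34) + 790·(65)
Scale by -730/10 = -73: (u₀, v₀) = (2482, -4745).
General solution: u = 2482 + 79t, v = -4745 - 151t for integer t.
u ≥ 0: smallest is 2482 mod 79 = 33 (at t = -31), with v = -64.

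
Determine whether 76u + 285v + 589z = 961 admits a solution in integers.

gcd(285, 76) = 19.
gcd(19, 589) = 19.
19 does not divide 961 (remainder 11), so no integer solutions.

no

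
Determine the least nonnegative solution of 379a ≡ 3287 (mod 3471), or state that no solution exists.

gcd(3471, 379) = 1.
1 divides 3287, so solutions exist.
By Bézout, 379*(1099) + 3471*(-120) = 1.
So 379*(1099) ≡ 1 (mod 3471); multiply by 3287: a ≡ 3612413 (mod 3471).
Smallest nonnegative: a = 3612413 mod 3471 = 2573.

2573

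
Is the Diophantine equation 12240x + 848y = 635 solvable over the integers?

no

gcd(12240, 848) = 16  (12240 = 14×848 + 368, 848 = 2×368 + 112, 368 = 3×112 + 32, 112 = 3×32 + 16, 32 = 2×16).
16 does not divide 635 (remainder 11), so no integer solutions.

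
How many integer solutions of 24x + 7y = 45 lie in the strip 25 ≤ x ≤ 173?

21

gcd(24, 7) = 1  (24 = 3·7 + 3, 7 = 2·3 + 1, 3 = 3·1).
Back-substituting, 24·(-2) + 7·(7) = 1.
Scale by 45: particular solution (-90, 315); reduce x mod 7: (1, 3).
General solution: x = 1 + 7t, y = 3 - 24t for integer t.
25 ≤ 1 + 7t ≤ 173 gives t ∈ [4, 24], which is 21 values.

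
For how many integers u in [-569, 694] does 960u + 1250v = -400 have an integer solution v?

gcd(1250, 960) = 10  (1250 = 1×960 + 290, 960 = 3×290 + 90, 290 = 3×90 + 20, 90 = 4×20 + 10, 20 = 2×10).
Back-substituting, 960×(56) + 1250×(-43) = 10.
Scale by -40: particular solution (-2240, 1720); reduce u mod 125: (10, -8).
General solution: u = 10 + 125t, v = -8 - 96t for integer t.
-569 ≤ 10 + 125t ≤ 694 gives t ∈ [-4, 5], which is 10 values.

10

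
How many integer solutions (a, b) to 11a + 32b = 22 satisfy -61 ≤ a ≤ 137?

6

gcd(32, 11) = 1  (32 = 2·11 + 10, 11 = 1·10 + 1, 10 = 10·1).
Back-substituting, 11·(3) + 32·(-1) = 1.
Scale by 22: particular solution (66, -22); reduce a mod 32: (2, 0).
General solution: a = 2 + 32t, b = 0 - 11t for integer t.
-61 ≤ 2 + 32t ≤ 137 gives t ∈ [-1, 4], which is 6 values.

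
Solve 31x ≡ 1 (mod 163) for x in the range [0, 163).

142

gcd(163, 31) = 1.
By Bézout, 31·(-21) + 163·(4) = 1.
So 31·-21 ≡ 1 (mod 163), and -21 mod 163 = 142.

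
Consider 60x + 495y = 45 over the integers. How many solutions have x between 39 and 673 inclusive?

20

gcd(495, 60) = 15.
By Bézout, 60*(-8) + 495*(1) = 15.
Particular solution: (9, -1).
General solution: x = 9 + 33t, y = -1 - 4t for integer t.
39 ≤ 9 + 33t ≤ 673 gives t ∈ [1, 20], which is 20 values.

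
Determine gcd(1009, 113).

gcd(1009, 113):
  1009 = 8*113 + 105
  113 = 1*105 + 8
  105 = 13*8 + 1
  8 = 8*1
so gcd(1009, 113) = 1.

1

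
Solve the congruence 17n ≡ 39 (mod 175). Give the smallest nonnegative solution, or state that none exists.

167

gcd(175, 17) = 1.
1 divides 39, so solutions exist.
By Bézout, 17·(-72) + 175·(7) = 1.
So 17·(-72) ≡ 1 (mod 175); multiply by 39: n ≡ -2808 (mod 175).
Smallest nonnegative: n = -2808 mod 175 = 167.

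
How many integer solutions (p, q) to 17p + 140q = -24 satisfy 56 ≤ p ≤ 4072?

28

gcd(140, 17):
  140 = 8×17 + 4
  17 = 4×4 + 1
  4 = 4×1
so gcd(140, 17) = 1.
Back-substitute for Bézout coefficients:
  1 = 17 - 4×4
  ... = 17×(33) + 140×(-4)
Scale by -24: particular solution (-792, 96); reduce p mod 140: (48, -6).
General solution: p = 48 + 140t, q = -6 - 17t for integer t.
56 ≤ 48 + 140t ≤ 4072 gives t ∈ [1, 28], which is 28 values.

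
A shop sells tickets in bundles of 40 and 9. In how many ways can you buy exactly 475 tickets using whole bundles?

Need nonnegative integers with 40j + 9k = 475.
gcd(40, 9) = 1, and 40·(-2) + 9·(9) = 1.
So (j₀, k₀) = (-950, 4275); general j = -950 + 9t, k = 4275 - 40t.
j ≥ 0 ⇒ t ≥ 106; k ≥ 0 ⇒ t ≤ 106. That's 1 value of t.

1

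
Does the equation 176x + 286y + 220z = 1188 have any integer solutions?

gcd(286, 176) = 22  (286 = 1*176 + 110, 176 = 1*110 + 66, 110 = 1*66 + 44, 66 = 1*44 + 22, 44 = 2*22).
gcd(22, 220) = 22.
22 divides 1188, so integer solutions exist.

yes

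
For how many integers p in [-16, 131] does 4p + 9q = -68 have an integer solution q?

16

gcd(9, 4) = 1  (9 = 2*4 + 1, 4 = 4*1).
Back-substituting, 4*(-2) + 9*(1) = 1.
Scale by -68: particular solution (136, -68); reduce p mod 9: (1, -8).
General solution: p = 1 + 9t, q = -8 - 4t for integer t.
-16 ≤ 1 + 9t ≤ 131 gives t ∈ [-1, 14], which is 16 values.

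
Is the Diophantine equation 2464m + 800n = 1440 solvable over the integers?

yes

gcd(2464, 800):
  2464 = 3×800 + 64
  800 = 12×64 + 32
  64 = 2×32
so gcd(2464, 800) = 32.
32 divides 1440, so integer solutions exist.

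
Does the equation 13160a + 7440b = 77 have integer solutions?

gcd(13160, 7440):
  13160 = 1·7440 + 5720
  7440 = 1·5720 + 1720
  5720 = 3·1720 + 560
  1720 = 3·560 + 40
  560 = 14·40
so gcd(13160, 7440) = 40.
40 does not divide 77 (remainder 37), so no integer solutions.

no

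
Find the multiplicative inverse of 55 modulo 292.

gcd(292, 55):
  292 = 5×55 + 17
  55 = 3×17 + 4
  17 = 4×4 + 1
  4 = 4×1
so gcd(292, 55) = 1.
Back-substitute for Bézout coefficients:
  1 = 17 - 4×4
  ... = 55×(-69) + 292×(13)
So 55×-69 ≡ 1 (mod 292), and -69 mod 292 = 223.

223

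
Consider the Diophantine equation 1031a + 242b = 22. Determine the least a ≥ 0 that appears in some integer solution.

gcd(1031, 242) = 1  (1031 = 4*242 + 63, 242 = 3*63 + 53, 63 = 1*53 + 10, 53 = 5*10 + 3, 10 = 3*3 + 1, 3 = 3*1).
1 divides 22, so solutions exist.
Back-substituting, 1031*(73) + 242*(-311) = 1.
Scale by 22/1 = 22: (a₀, b₀) = (1606, -6842).
General solution: a = 1606 + 242t, b = -6842 - 1031t for integer t.
a ≥ 0: smallest is 1606 mod 242 = 154 (at t = -6), with b = -656.

154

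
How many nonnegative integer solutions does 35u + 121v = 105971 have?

25

gcd(121, 35):
  121 = 3*35 + 16
  35 = 2*16 + 3
  16 = 5*3 + 1
  3 = 3*1
so gcd(121, 35) = 1.
Back-substitute for Bézout coefficients:
  1 = 16 - 5*3
  ... = 35*(-38) + 121*(11)
Scale by 105971: one solution is (-4026898, 1165681). Reduce u mod 121: (103, 846).
General: u = 103 + 121t, v = 846 - 35t.
u ≥ 0 ⇒ t ≥ 0; v ≥ 0 ⇒ t ≤ 24. So t ∈ [0, 24]: 25 solutions.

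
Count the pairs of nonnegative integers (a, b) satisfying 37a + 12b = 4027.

gcd(37, 12) = 1.
By Bézout, 37·(1) + 12·(-3) = 1.
One solution: (7, 314).
General: a = 7 + 12t, b = 314 - 37t.
a ≥ 0 ⇒ t ≥ 0; b ≥ 0 ⇒ t ≤ 8. So t ∈ [0, 8]: 9 solutions.

9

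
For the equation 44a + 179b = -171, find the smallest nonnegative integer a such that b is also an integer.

gcd(179, 44):
  179 = 4·44 + 3
  44 = 14·3 + 2
  3 = 1·2 + 1
  2 = 2·1
so gcd(179, 44) = 1.
1 divides -171, so solutions exist.
Back-substitute for Bézout coefficients:
  1 = 3 - 1·2
  ... = 44·(-61) + 179·(15)
Scale by -171/1 = -171: (a₀, b₀) = (10431, -2565).
General solution: a = 10431 + 179t, b = -2565 - 44t for integer t.
a ≥ 0: smallest is 10431 mod 179 = 49 (at t = -58), with b = -13.

49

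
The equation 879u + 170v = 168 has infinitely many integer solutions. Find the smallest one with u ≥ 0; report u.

gcd(879, 170) = 1.
1 divides 168, so solutions exist.
By Bézout, 879·(-41) + 170·(212) = 1.
Scale by 168/1 = 168: (u₀, v₀) = (-6888, 35616).
General solution: u = -6888 + 170t, v = 35616 - 879t for integer t.
u ≥ 0: smallest is -6888 mod 170 = 82 (at t = 41), with v = -423.

82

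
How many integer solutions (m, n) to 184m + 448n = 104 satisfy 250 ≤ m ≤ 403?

3

gcd(448, 184) = 8  (448 = 2·184 + 80, 184 = 2·80 + 24, 80 = 3·24 + 8, 24 = 3·8).
Back-substituting, 184·(-17) + 448·(7) = 8.
Scale by 13: particular solution (-221, 91); reduce m mod 56: (3, -1).
General solution: m = 3 + 56t, n = -1 - 23t for integer t.
250 ≤ 3 + 56t ≤ 403 gives t ∈ [5, 7], which is 3 values.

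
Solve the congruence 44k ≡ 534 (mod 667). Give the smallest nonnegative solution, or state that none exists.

285

gcd(667, 44) = 1  (667 = 15*44 + 7, 44 = 6*7 + 2, 7 = 3*2 + 1, 2 = 2*1).
1 divides 534, so solutions exist.
Back-substituting, 44*(-288) + 667*(19) = 1.
So 44*(-288) ≡ 1 (mod 667); multiply by 534: k ≡ -153792 (mod 667).
Smallest nonnegative: k = -153792 mod 667 = 285.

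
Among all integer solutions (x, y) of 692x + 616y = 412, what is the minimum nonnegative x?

127

gcd(692, 616):
  692 = 1*616 + 76
  616 = 8*76 + 8
  76 = 9*8 + 4
  8 = 2*4
so gcd(692, 616) = 4.
4 divides 412, so solutions exist.
Back-substitute for Bézout coefficients:
  4 = 76 - 9*8
  ... = 692*(73) + 616*(-82)
Scale by 412/4 = 103: (x₀, y₀) = (7519, -8446).
General solution: x = 7519 + 154t, y = -8446 - 173t for integer t.
x ≥ 0: smallest is 7519 mod 154 = 127 (at t = -48), with y = -142.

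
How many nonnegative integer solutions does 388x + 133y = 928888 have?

gcd(388, 133) = 1.
By Bézout, 388·(12) + 133·(-35) = 1.
One solution: (59, 6812).
General: x = 59 + 133t, y = 6812 - 388t.
x ≥ 0 ⇒ t ≥ 0; y ≥ 0 ⇒ t ≤ 17. So t ∈ [0, 17]: 18 solutions.

18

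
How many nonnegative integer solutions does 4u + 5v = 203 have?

gcd(5, 4):
  5 = 1×4 + 1
  4 = 4×1
so gcd(5, 4) = 1.
Back-substitute for Bézout coefficients:
  1 = 5 - 1×4
  ... = 4×(-1) + 5×(1)
Scale by 203: one solution is (-203, 203). Reduce u mod 5: (2, 39).
General: u = 2 + 5t, v = 39 - 4t.
u ≥ 0 ⇒ t ≥ 0; v ≥ 0 ⇒ t ≤ 9. So t ∈ [0, 9]: 10 solutions.

10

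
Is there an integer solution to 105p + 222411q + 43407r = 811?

gcd(222411, 105):
  222411 = 2118×105 + 21
  105 = 5×21
so gcd(222411, 105) = 21.
gcd(21, 43407) = 21.
21 does not divide 811 (remainder 13), so no integer solutions.

no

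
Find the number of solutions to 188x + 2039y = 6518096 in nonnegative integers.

17

gcd(2039, 188) = 1  (2039 = 10·188 + 159, 188 = 1·159 + 29, 159 = 5·29 + 14, 29 = 2·14 + 1, 14 = 14·1).
Back-substituting, 188·(141) + 2039·(-13) = 1.
Scale by 6518096: one solution is (919051536, -84735248). Reduce x mod 2039: (832, 3120).
General: x = 832 + 2039t, y = 3120 - 188t.
x ≥ 0 ⇒ t ≥ 0; y ≥ 0 ⇒ t ≤ 16. So t ∈ [0, 16]: 17 solutions.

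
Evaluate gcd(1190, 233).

gcd(1190, 233):
  1190 = 5·233 + 25
  233 = 9·25 + 8
  25 = 3·8 + 1
  8 = 8·1
so gcd(1190, 233) = 1.

1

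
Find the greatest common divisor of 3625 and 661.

gcd(3625, 661):
  3625 = 5×661 + 320
  661 = 2×320 + 21
  320 = 15×21 + 5
  21 = 4×5 + 1
  5 = 5×1
so gcd(3625, 661) = 1.

1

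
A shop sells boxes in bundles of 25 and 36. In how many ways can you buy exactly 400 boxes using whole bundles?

1

Need nonnegative integers with 25j + 36k = 400.
gcd(25, 36) = 1, and 25·(13) + 36·(-9) = 1.
So (j₀, k₀) = (5200, -3600); general j = 5200 + 36t, k = -3600 - 25t.
j ≥ 0 ⇒ t ≥ -144; k ≥ 0 ⇒ t ≤ -144. That's 1 value of t.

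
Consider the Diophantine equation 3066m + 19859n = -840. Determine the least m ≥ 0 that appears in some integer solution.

2759

gcd(19859, 3066):
  19859 = 6·3066 + 1463
  3066 = 2·1463 + 140
  1463 = 10·140 + 63
  140 = 2·63 + 14
  63 = 4·14 + 7
  14 = 2·7
so gcd(19859, 3066) = 7.
7 divides -840, so solutions exist.
Back-substitute for Bézout coefficients:
  7 = 63 - 4·14
  ... = 3066·(-1276) + 19859·(197)
Scale by -840/7 = -120: (m₀, n₀) = (153120, -23640).
General solution: m = 153120 + 2837t, n = -23640 - 438t for integer t.
m ≥ 0: smallest is 153120 mod 2837 = 2759 (at t = -53), with n = -426.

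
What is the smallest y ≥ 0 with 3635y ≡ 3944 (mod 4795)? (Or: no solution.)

no solution

gcd(4795, 3635) = 5  (4795 = 1*3635 + 1160, 3635 = 3*1160 + 155, 1160 = 7*155 + 75, 155 = 2*75 + 5, 75 = 15*5).
5 does not divide 3944, so the congruence has no solution.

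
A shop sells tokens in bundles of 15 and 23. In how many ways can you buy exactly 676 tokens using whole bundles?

2

Need nonnegative integers with 15j + 23k = 676.
gcd(15, 23) = 1, and 15·(-3) + 23·(2) = 1.
So (j₀, k₀) = (-2028, 1352); general j = -2028 + 23t, k = 1352 - 15t.
j ≥ 0 ⇒ t ≥ 89; k ≥ 0 ⇒ t ≤ 90. That's 2 values of t.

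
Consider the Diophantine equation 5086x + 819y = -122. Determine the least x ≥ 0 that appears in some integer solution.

gcd(5086, 819) = 1  (5086 = 6×819 + 172, 819 = 4×172 + 131, 172 = 1×131 + 41, 131 = 3×41 + 8, 41 = 5×8 + 1, 8 = 8×1).
1 divides -122, so solutions exist.
Back-substituting, 5086×(100) + 819×(-621) = 1.
Scale by -122/1 = -122: (x₀, y₀) = (-12200, 75762).
General solution: x = -12200 + 819t, y = 75762 - 5086t for integer t.
x ≥ 0: smallest is -12200 mod 819 = 85 (at t = 15), with y = -528.

85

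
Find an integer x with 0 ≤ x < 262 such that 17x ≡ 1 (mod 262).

gcd(262, 17):
  262 = 15·17 + 7
  17 = 2·7 + 3
  7 = 2·3 + 1
  3 = 3·1
so gcd(262, 17) = 1.
Back-substitute for Bézout coefficients:
  1 = 7 - 2·3
  ... = 17·(-77) + 262·(5)
So 17·-77 ≡ 1 (mod 262), and -77 mod 262 = 185.

185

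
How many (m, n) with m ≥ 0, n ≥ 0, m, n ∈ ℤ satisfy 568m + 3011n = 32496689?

gcd(3011, 568) = 1.
By Bézout, 568·(493) + 3011·(-93) = 1.
One solution: (2108, 10395).
General: m = 2108 + 3011t, n = 10395 - 568t.
m ≥ 0 ⇒ t ≥ 0; n ≥ 0 ⇒ t ≤ 18. So t ∈ [0, 18]: 19 solutions.

19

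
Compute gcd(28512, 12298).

22

gcd(28512, 12298):
  28512 = 2×12298 + 3916
  12298 = 3×3916 + 550
  3916 = 7×550 + 66
  550 = 8×66 + 22
  66 = 3×22
so gcd(28512, 12298) = 22.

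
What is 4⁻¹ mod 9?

gcd(9, 4) = 1.
By Bézout, 4·(-2) + 9·(1) = 1.
So 4·-2 ≡ 1 (mod 9), and -2 mod 9 = 7.

7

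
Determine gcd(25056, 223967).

gcd(223967, 25056) = 29  (223967 = 8×25056 + 23519, 25056 = 1×23519 + 1537, 23519 = 15×1537 + 464, 1537 = 3×464 + 145, 464 = 3×145 + 29, 145 = 5×29).

29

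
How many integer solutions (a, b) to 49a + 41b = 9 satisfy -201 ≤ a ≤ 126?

gcd(49, 41) = 1  (49 = 1*41 + 8, 41 = 5*8 + 1, 8 = 8*1).
Back-substituting, 49*(-5) + 41*(6) = 1.
Scale by 9: particular solution (-45, 54); reduce a mod 41: (37, -44).
General solution: a = 37 + 41t, b = -44 - 49t for integer t.
-201 ≤ 37 + 41t ≤ 126 gives t ∈ [-5, 2], which is 8 values.

8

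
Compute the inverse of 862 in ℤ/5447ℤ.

gcd(5447, 862) = 1.
By Bézout, 862×(-1030) + 5447×(163) = 1.
So 862×-1030 ≡ 1 (mod 5447), and -1030 mod 5447 = 4417.

4417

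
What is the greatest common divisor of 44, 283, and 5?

1

gcd(283, 44) = 1.
gcd(1, 5) = 1.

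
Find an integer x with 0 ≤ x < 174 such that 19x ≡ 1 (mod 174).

55

gcd(174, 19):
  174 = 9*19 + 3
  19 = 6*3 + 1
  3 = 3*1
so gcd(174, 19) = 1.
Back-substitute for Bézout coefficients:
  1 = 19 - 6*3
  ... = 19*(55) + 174*(-6)
So 19*55 ≡ 1 (mod 174), and 55 mod 174 = 55.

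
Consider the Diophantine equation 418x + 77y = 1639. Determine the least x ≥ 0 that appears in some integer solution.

3

gcd(418, 77) = 11.
11 divides 1639, so solutions exist.
By Bézout, 418×(-2) + 77×(11) = 11.
Scale by 1639/11 = 149: (x₀, y₀) = (-298, 1639).
General solution: x = -298 + 7t, y = 1639 - 38t for integer t.
x ≥ 0: smallest is -298 mod 7 = 3 (at t = 43), with y = 5.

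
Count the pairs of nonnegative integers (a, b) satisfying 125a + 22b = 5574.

2

gcd(125, 22) = 1  (125 = 5*22 + 15, 22 = 1*15 + 7, 15 = 2*7 + 1, 7 = 7*1).
Back-substituting, 125*(3) + 22*(-17) = 1.
Scale by 5574: one solution is (16722, -94758). Reduce a mod 22: (2, 242).
General: a = 2 + 22t, b = 242 - 125t.
a ≥ 0 ⇒ t ≥ 0; b ≥ 0 ⇒ t ≤ 1. So t ∈ [0, 1]: 2 solutions.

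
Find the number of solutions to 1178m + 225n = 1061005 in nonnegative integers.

gcd(1178, 225):
  1178 = 5·225 + 53
  225 = 4·53 + 13
  53 = 4·13 + 1
  13 = 13·1
so gcd(1178, 225) = 1.
Back-substitute for Bézout coefficients:
  1 = 53 - 4·13
  ... = 1178·(17) + 225·(-89)
Scale by 1061005: one solution is (18037085, -94429445). Reduce m mod 225: (185, 3747).
General: m = 185 + 225t, n = 3747 - 1178t.
m ≥ 0 ⇒ t ≥ 0; n ≥ 0 ⇒ t ≤ 3. So t ∈ [0, 3]: 4 solutions.

4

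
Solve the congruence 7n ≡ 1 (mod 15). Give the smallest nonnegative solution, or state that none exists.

gcd(15, 7):
  15 = 2·7 + 1
  7 = 7·1
so gcd(15, 7) = 1.
1 divides 1, so solutions exist.
Back-substitute for Bézout coefficients:
  1 = 15 - 2·7
  ... = 7·(-2) + 15·(1)
So 7·(-2) ≡ 1 (mod 15); multiply by 1: n ≡ -2 (mod 15).
Smallest nonnegative: n = -2 mod 15 = 13.

13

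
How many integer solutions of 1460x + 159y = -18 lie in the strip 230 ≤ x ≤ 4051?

24

gcd(1460, 159):
  1460 = 9·159 + 29
  159 = 5·29 + 14
  29 = 2·14 + 1
  14 = 14·1
so gcd(1460, 159) = 1.
Back-substitute for Bézout coefficients:
  1 = 29 - 2·14
  ... = 1460·(11) + 159·(-101)
Scale by -18: particular solution (-198, 1818); reduce x mod 159: (120, -1102).
General solution: x = 120 + 159t, y = -1102 - 1460t for integer t.
230 ≤ 120 + 159t ≤ 4051 gives t ∈ [1, 24], which is 24 values.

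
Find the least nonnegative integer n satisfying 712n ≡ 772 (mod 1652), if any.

370

gcd(1652, 712) = 4  (1652 = 2*712 + 228, 712 = 3*228 + 28, 228 = 8*28 + 4, 28 = 7*4).
4 divides 772, so solutions exist.
Back-substituting, 712*(-58) + 1652*(25) = 4.
So 712*(-58) ≡ 4 (mod 1652); multiply by 193: n ≡ -11194 (mod 413).
Smallest nonnegative: n = -11194 mod 413 = 370.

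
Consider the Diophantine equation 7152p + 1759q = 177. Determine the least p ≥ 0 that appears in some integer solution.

138

gcd(7152, 1759):
  7152 = 4×1759 + 116
  1759 = 15×116 + 19
  116 = 6×19 + 2
  19 = 9×2 + 1
  2 = 2×1
so gcd(7152, 1759) = 1.
1 divides 177, so solutions exist.
Back-substitute for Bézout coefficients:
  1 = 19 - 9×2
  ... = 7152×(-834) + 1759×(3391)
Scale by 177/1 = 177: (p₀, q₀) = (-147618, 600207).
General solution: p = -147618 + 1759t, q = 600207 - 7152t for integer t.
p ≥ 0: smallest is -147618 mod 1759 = 138 (at t = 84), with q = -561.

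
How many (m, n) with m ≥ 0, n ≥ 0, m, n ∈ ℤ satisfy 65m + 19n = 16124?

13

gcd(65, 19):
  65 = 3*19 + 8
  19 = 2*8 + 3
  8 = 2*3 + 2
  3 = 1*2 + 1
  2 = 2*1
so gcd(65, 19) = 1.
Back-substitute for Bézout coefficients:
  1 = 3 - 1*2
  ... = 65*(-7) + 19*(24)
Scale by 16124: one solution is (-112868, 386976). Reduce m mod 19: (11, 811).
General: m = 11 + 19t, n = 811 - 65t.
m ≥ 0 ⇒ t ≥ 0; n ≥ 0 ⇒ t ≤ 12. So t ∈ [0, 12]: 13 solutions.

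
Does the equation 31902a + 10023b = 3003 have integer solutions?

gcd(31902, 10023) = 39  (31902 = 3*10023 + 1833, 10023 = 5*1833 + 858, 1833 = 2*858 + 117, 858 = 7*117 + 39, 117 = 3*39).
39 divides 3003, so integer solutions exist.

yes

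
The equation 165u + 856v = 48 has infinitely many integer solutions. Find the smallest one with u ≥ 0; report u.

296

gcd(856, 165):
  856 = 5·165 + 31
  165 = 5·31 + 10
  31 = 3·10 + 1
  10 = 10·1
so gcd(856, 165) = 1.
1 divides 48, so solutions exist.
Back-substitute for Bézout coefficients:
  1 = 31 - 3·10
  ... = 165·(-83) + 856·(16)
Scale by 48/1 = 48: (u₀, v₀) = (-3984, 768).
General solution: u = -3984 + 856t, v = 768 - 165t for integer t.
u ≥ 0: smallest is -3984 mod 856 = 296 (at t = 5), with v = -57.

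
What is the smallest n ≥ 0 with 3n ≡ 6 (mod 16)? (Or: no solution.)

gcd(16, 3):
  16 = 5·3 + 1
  3 = 3·1
so gcd(16, 3) = 1.
1 divides 6, so solutions exist.
Back-substitute for Bézout coefficients:
  1 = 16 - 5·3
  ... = 3·(-5) + 16·(1)
So 3·(-5) ≡ 1 (mod 16); multiply by 6: n ≡ -30 (mod 16).
Smallest nonnegative: n = -30 mod 16 = 2.

2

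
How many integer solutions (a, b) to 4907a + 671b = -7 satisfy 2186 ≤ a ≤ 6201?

gcd(4907, 671):
  4907 = 7*671 + 210
  671 = 3*210 + 41
  210 = 5*41 + 5
  41 = 8*5 + 1
  5 = 5*1
so gcd(4907, 671) = 1.
Back-substitute for Bézout coefficients:
  1 = 41 - 8*5
  ... = 4907*(-131) + 671*(958)
Scale by -7: particular solution (917, -6706); reduce a mod 671: (246, -1799).
General solution: a = 246 + 671t, b = -1799 - 4907t for integer t.
2186 ≤ 246 + 671t ≤ 6201 gives t ∈ [3, 8], which is 6 values.

6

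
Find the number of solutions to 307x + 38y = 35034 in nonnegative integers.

gcd(307, 38) = 1  (307 = 8*38 + 3, 38 = 12*3 + 2, 3 = 1*2 + 1, 2 = 2*1).
Back-substituting, 307*(13) + 38*(-105) = 1.
Scale by 35034: one solution is (455442, -3678570). Reduce x mod 38: (12, 825).
General: x = 12 + 38t, y = 825 - 307t.
x ≥ 0 ⇒ t ≥ 0; y ≥ 0 ⇒ t ≤ 2. So t ∈ [0, 2]: 3 solutions.

3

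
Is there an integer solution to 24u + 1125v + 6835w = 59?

gcd(1125, 24) = 3.
gcd(3, 6835) = 1.
1 divides 59, so integer solutions exist.

yes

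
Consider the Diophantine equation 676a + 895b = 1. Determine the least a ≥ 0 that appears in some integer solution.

801

gcd(895, 676) = 1.
1 divides 1, so solutions exist.
By Bézout, 676*(-94) + 895*(71) = 1.
Scale by 1/1 = 1: (a₀, b₀) = (-94, 71).
General solution: a = -94 + 895t, b = 71 - 676t for integer t.
a ≥ 0: smallest is -94 mod 895 = 801 (at t = 1), with b = -605.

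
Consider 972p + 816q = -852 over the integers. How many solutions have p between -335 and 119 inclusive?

7

gcd(972, 816) = 12.
By Bézout, 972*(21) + 816*(-25) = 12.
Particular solution: (5, -7).
General solution: p = 5 + 68t, q = -7 - 81t for integer t.
-335 ≤ 5 + 68t ≤ 119 gives t ∈ [-5, 1], which is 7 values.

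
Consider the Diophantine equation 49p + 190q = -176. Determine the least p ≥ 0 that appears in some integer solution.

136

gcd(190, 49) = 1.
1 divides -176, so solutions exist.
By Bézout, 49×(-31) + 190×(8) = 1.
Scale by -176/1 = -176: (p₀, q₀) = (5456, -1408).
General solution: p = 5456 + 190t, q = -1408 - 49t for integer t.
p ≥ 0: smallest is 5456 mod 190 = 136 (at t = -28), with q = -36.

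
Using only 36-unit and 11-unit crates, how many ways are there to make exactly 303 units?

1

Need nonnegative integers with 36j + 11k = 303.
gcd(36, 11) = 1, and 36·(4) + 11·(-13) = 1.
So (j₀, k₀) = (1212, -3939); general j = 1212 + 11t, k = -3939 - 36t.
j ≥ 0 ⇒ t ≥ -110; k ≥ 0 ⇒ t ≤ -110. That's 1 value of t.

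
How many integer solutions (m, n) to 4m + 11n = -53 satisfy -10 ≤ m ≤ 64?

gcd(11, 4) = 1.
By Bézout, 4·(3) + 11·(-1) = 1.
Particular solution: (6, -7).
General solution: m = 6 + 11t, n = -7 - 4t for integer t.
-10 ≤ 6 + 11t ≤ 64 gives t ∈ [-1, 5], which is 7 values.

7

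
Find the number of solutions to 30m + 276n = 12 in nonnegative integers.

0

gcd(276, 30) = 6.
By Bézout, 30×(-9) + 276×(1) = 6.
One solution: (28, -3).
General: m = 28 + 46t, n = -3 - 5t.
m ≥ 0 ⇒ t ≥ 0; n ≥ 0 ⇒ t ≤ -1. So t ∈ [0, -1]: 0 solutions.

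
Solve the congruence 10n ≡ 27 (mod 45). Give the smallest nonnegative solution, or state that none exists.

gcd(45, 10):
  45 = 4*10 + 5
  10 = 2*5
so gcd(45, 10) = 5.
5 does not divide 27, so the congruence has no solution.

no solution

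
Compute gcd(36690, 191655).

gcd(191655, 36690):
  191655 = 5·36690 + 8205
  36690 = 4·8205 + 3870
  8205 = 2·3870 + 465
  3870 = 8·465 + 150
  465 = 3·150 + 15
  150 = 10·15
so gcd(191655, 36690) = 15.

15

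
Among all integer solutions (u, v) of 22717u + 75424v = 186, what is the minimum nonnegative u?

gcd(75424, 22717):
  75424 = 3*22717 + 7273
  22717 = 3*7273 + 898
  7273 = 8*898 + 89
  898 = 10*89 + 8
  89 = 11*8 + 1
  8 = 8*1
so gcd(75424, 22717) = 1.
1 divides 186, so solutions exist.
Back-substitute for Bézout coefficients:
  1 = 89 - 11*8
  ... = 22717*(-9323) + 75424*(2808)
Scale by 186/1 = 186: (u₀, v₀) = (-1734078, 522288).
General solution: u = -1734078 + 75424t, v = 522288 - 22717t for integer t.
u ≥ 0: smallest is -1734078 mod 75424 = 674 (at t = 23), with v = -203.

674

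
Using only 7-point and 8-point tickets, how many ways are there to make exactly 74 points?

Need nonnegative integers with 7j + 8k = 74.
gcd(7, 8) = 1, and 7·(-1) + 8·(1) = 1.
So (j₀, k₀) = (-74, 74); general j = -74 + 8t, k = 74 - 7t.
j ≥ 0 ⇒ t ≥ 10; k ≥ 0 ⇒ t ≤ 10. That's 1 value of t.

1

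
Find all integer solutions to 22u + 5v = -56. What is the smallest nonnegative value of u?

gcd(22, 5) = 1  (22 = 4*5 + 2, 5 = 2*2 + 1, 2 = 2*1).
1 divides -56, so solutions exist.
Back-substituting, 22*(-2) + 5*(9) = 1.
Scale by -56/1 = -56: (u₀, v₀) = (112, -504).
General solution: u = 112 + 5t, v = -504 - 22t for integer t.
u ≥ 0: smallest is 112 mod 5 = 2 (at t = -22), with v = -20.

2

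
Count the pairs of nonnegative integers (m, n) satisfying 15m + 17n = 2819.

11

gcd(17, 15) = 1  (17 = 1·15 + 2, 15 = 7·2 + 1, 2 = 2·1).
Back-substituting, 15·(8) + 17·(-7) = 1.
Scale by 2819: one solution is (22552, -19733). Reduce m mod 17: (10, 157).
General: m = 10 + 17t, n = 157 - 15t.
m ≥ 0 ⇒ t ≥ 0; n ≥ 0 ⇒ t ≤ 10. So t ∈ [0, 10]: 11 solutions.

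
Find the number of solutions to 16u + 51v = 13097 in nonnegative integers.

gcd(51, 16):
  51 = 3×16 + 3
  16 = 5×3 + 1
  3 = 3×1
so gcd(51, 16) = 1.
Back-substitute for Bézout coefficients:
  1 = 16 - 5×3
  ... = 16×(16) + 51×(-5)
Scale by 13097: one solution is (209552, -65485). Reduce u mod 51: (44, 243).
General: u = 44 + 51t, v = 243 - 16t.
u ≥ 0 ⇒ t ≥ 0; v ≥ 0 ⇒ t ≤ 15. So t ∈ [0, 15]: 16 solutions.

16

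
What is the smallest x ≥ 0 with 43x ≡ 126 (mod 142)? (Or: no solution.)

gcd(142, 43) = 1  (142 = 3×43 + 13, 43 = 3×13 + 4, 13 = 3×4 + 1, 4 = 4×1).
1 divides 126, so solutions exist.
Back-substituting, 43×(-33) + 142×(10) = 1.
So 43×(-33) ≡ 1 (mod 142); multiply by 126: x ≡ -4158 (mod 142).
Smallest nonnegative: x = -4158 mod 142 = 102.

102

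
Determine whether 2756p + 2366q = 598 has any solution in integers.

yes

gcd(2756, 2366):
  2756 = 1*2366 + 390
  2366 = 6*390 + 26
  390 = 15*26
so gcd(2756, 2366) = 26.
26 divides 598, so integer solutions exist.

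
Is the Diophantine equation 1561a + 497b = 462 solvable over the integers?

gcd(1561, 497) = 7  (1561 = 3×497 + 70, 497 = 7×70 + 7, 70 = 10×7).
7 divides 462, so integer solutions exist.

yes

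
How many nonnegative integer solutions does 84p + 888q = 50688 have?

8

gcd(888, 84) = 12  (888 = 10·84 + 48, 84 = 1·48 + 36, 48 = 1·36 + 12, 36 = 3·12).
Back-substituting, 84·(-21) + 888·(2) = 12.
Scale by 4224: one solution is (-88704, 8448). Reduce p mod 74: (22, 55).
General: p = 22 + 74t, q = 55 - 7t.
p ≥ 0 ⇒ t ≥ 0; q ≥ 0 ⇒ t ≤ 7. So t ∈ [0, 7]: 8 solutions.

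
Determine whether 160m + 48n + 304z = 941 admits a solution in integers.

no

gcd(160, 48):
  160 = 3·48 + 16
  48 = 3·16
so gcd(160, 48) = 16.
gcd(16, 304) = 16.
16 does not divide 941 (remainder 13), so no integer solutions.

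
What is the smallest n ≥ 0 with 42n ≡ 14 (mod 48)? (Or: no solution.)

no solution

gcd(48, 42) = 6  (48 = 1·42 + 6, 42 = 7·6).
6 does not divide 14, so the congruence has no solution.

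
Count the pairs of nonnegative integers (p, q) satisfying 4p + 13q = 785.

gcd(13, 4) = 1  (13 = 3×4 + 1, 4 = 4×1).
Back-substituting, 4×(-3) + 13×(1) = 1.
Scale by 785: one solution is (-2355, 785). Reduce p mod 13: (11, 57).
General: p = 11 + 13t, q = 57 - 4t.
p ≥ 0 ⇒ t ≥ 0; q ≥ 0 ⇒ t ≤ 14. So t ∈ [0, 14]: 15 solutions.

15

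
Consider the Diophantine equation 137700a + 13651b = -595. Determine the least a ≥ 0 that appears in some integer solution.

gcd(137700, 13651):
  137700 = 10×13651 + 1190
  13651 = 11×1190 + 561
  1190 = 2×561 + 68
  561 = 8×68 + 17
  68 = 4×17
so gcd(137700, 13651) = 17.
17 divides -595, so solutions exist.
Back-substitute for Bézout coefficients:
  17 = 561 - 8×68
  ... = 137700×(-195) + 13651×(1967)
Scale by -595/17 = -35: (a₀, b₀) = (6825, -68845).
General solution: a = 6825 + 803t, b = -68845 - 8100t for integer t.
a ≥ 0: smallest is 6825 mod 803 = 401 (at t = -8), with b = -4045.

401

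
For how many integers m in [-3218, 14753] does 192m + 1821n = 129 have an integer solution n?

gcd(1821, 192) = 3.
By Bézout, 192×(-294) + 1821×(31) = 3.
Particular solution: (105, -11).
General solution: m = 105 + 607t, n = -11 - 64t for integer t.
-3218 ≤ 105 + 607t ≤ 14753 gives t ∈ [-5, 24], which is 30 values.

30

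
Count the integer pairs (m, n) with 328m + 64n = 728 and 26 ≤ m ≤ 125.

13

gcd(328, 64):
  328 = 5×64 + 8
  64 = 8×8
so gcd(328, 64) = 8.
Back-substitute for Bézout coefficients:
  8 = 328 - 5×64
  ... = 328×(1) + 64×(-5)
Scale by 91: particular solution (91, -455); reduce m mod 8: (3, -4).
General solution: m = 3 + 8t, n = -4 - 41t for integer t.
26 ≤ 3 + 8t ≤ 125 gives t ∈ [3, 15], which is 13 values.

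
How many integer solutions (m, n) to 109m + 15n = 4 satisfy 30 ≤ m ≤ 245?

gcd(109, 15) = 1  (109 = 7·15 + 4, 15 = 3·4 + 3, 4 = 1·3 + 1, 3 = 3·1).
Back-substituting, 109·(4) + 15·(-29) = 1.
Scale by 4: particular solution (16, -116); reduce m mod 15: (1, -7).
General solution: m = 1 + 15t, n = -7 - 109t for integer t.
30 ≤ 1 + 15t ≤ 245 gives t ∈ [2, 16], which is 15 values.

15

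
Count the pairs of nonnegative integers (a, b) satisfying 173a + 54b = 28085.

gcd(173, 54) = 1.
By Bézout, 173·(5) + 54·(-16) = 1.
One solution: (25, 440).
General: a = 25 + 54t, b = 440 - 173t.
a ≥ 0 ⇒ t ≥ 0; b ≥ 0 ⇒ t ≤ 2. So t ∈ [0, 2]: 3 solutions.

3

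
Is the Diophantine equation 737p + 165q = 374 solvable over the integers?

yes

gcd(737, 165) = 11  (737 = 4×165 + 77, 165 = 2×77 + 11, 77 = 7×11).
11 divides 374, so integer solutions exist.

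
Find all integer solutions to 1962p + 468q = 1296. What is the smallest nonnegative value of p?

gcd(1962, 468):
  1962 = 4*468 + 90
  468 = 5*90 + 18
  90 = 5*18
so gcd(1962, 468) = 18.
18 divides 1296, so solutions exist.
Back-substitute for Bézout coefficients:
  18 = 468 - 5*90
  ... = 1962*(-5) + 468*(21)
Scale by 1296/18 = 72: (p₀, q₀) = (-360, 1512).
General solution: p = -360 + 26t, q = 1512 - 109t for integer t.
p ≥ 0: smallest is -360 mod 26 = 4 (at t = 14), with q = -14.

4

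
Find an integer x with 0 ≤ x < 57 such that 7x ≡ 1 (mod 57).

gcd(57, 7):
  57 = 8·7 + 1
  7 = 7·1
so gcd(57, 7) = 1.
Back-substitute for Bézout coefficients:
  1 = 57 - 8·7
  ... = 7·(-8) + 57·(1)
So 7·-8 ≡ 1 (mod 57), and -8 mod 57 = 49.

49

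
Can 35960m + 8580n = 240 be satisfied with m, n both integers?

yes

gcd(35960, 8580) = 20.
20 divides 240, so integer solutions exist.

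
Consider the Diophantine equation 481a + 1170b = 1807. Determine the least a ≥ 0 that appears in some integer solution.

67

gcd(1170, 481) = 13  (1170 = 2×481 + 208, 481 = 2×208 + 65, 208 = 3×65 + 13, 65 = 5×13).
13 divides 1807, so solutions exist.
Back-substituting, 481×(-17) + 1170×(7) = 13.
Scale by 1807/13 = 139: (a₀, b₀) = (-2363, 973).
General solution: a = -2363 + 90t, b = 973 - 37t for integer t.
a ≥ 0: smallest is -2363 mod 90 = 67 (at t = 27), with b = -26.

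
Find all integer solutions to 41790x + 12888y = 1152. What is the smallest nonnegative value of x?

2136

gcd(41790, 12888):
  41790 = 3*12888 + 3126
  12888 = 4*3126 + 384
  3126 = 8*384 + 54
  384 = 7*54 + 6
  54 = 9*6
so gcd(41790, 12888) = 6.
6 divides 1152, so solutions exist.
Back-substitute for Bézout coefficients:
  6 = 384 - 7*54
  ... = 41790*(-235) + 12888*(762)
Scale by 1152/6 = 192: (x₀, y₀) = (-45120, 146304).
General solution: x = -45120 + 2148t, y = 146304 - 6965t for integer t.
x ≥ 0: smallest is -45120 mod 2148 = 2136 (at t = 22), with y = -6926.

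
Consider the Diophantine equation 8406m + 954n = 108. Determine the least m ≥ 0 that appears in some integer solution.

gcd(8406, 954) = 18  (8406 = 8·954 + 774, 954 = 1·774 + 180, 774 = 4·180 + 54, 180 = 3·54 + 18, 54 = 3·18).
18 divides 108, so solutions exist.
Back-substituting, 8406·(-16) + 954·(141) = 18.
Scale by 108/18 = 6: (m₀, n₀) = (-96, 846).
General solution: m = -96 + 53t, n = 846 - 467t for integer t.
m ≥ 0: smallest is -96 mod 53 = 10 (at t = 2), with n = -88.

10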